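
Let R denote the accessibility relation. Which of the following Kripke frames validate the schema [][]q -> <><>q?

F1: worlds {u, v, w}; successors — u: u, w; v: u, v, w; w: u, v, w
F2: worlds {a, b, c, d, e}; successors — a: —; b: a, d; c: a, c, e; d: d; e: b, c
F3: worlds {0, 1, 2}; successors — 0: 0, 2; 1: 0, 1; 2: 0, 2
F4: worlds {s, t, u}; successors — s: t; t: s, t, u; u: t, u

F1, F3, F4

The schema corresponds to a generalized confluence (Geach) condition: forall x exists w (x R^2 w & x R^2 w).
F1: ✓.
F2: fails — at a but no w with aR²w and aR²w.
F3: ✓.
F4: ✓.
Valid on: F1, F3, F4.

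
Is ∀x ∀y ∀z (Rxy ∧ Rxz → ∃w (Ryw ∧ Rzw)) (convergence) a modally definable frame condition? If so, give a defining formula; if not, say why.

Yes — defined by ◇□p → □◇p

This is a Sahlqvist condition; the .2 axiom ◇□p → □◇p defines it.
Suppose ◇□p→□◇p is valid. Take Rxy, Rxz and set V(p)={w : Ryw}. Then □p at y so ◇□p at x, so □◇p at x, so ◇p at z, giving w with Rzw and Ryw.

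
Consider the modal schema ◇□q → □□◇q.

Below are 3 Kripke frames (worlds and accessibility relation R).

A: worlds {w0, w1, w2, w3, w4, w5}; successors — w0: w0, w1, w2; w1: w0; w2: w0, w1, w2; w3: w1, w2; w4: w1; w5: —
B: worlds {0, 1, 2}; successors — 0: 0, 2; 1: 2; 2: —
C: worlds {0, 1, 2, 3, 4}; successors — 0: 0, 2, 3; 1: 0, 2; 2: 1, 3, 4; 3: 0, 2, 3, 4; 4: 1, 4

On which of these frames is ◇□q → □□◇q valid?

A

The schema corresponds to a generalized confluence (Geach) condition: ∀x ∀y ∀z ((xRy ∧ xR²z) → ∃w (yRw ∧ zRw)).
A: ✓.
B: fails — 0R0, 0R²2 but no w with 0Rw and 2Rw.
C: fails — 0R0, 0R²4 but no w with 0Rw and 4Rw.
Valid on: A.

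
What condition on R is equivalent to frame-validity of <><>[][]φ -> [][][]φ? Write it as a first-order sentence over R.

This is a Sahlqvist (Geach-type) schema ◇^2□^2φ → □^3◇^0φ.
Minimal-valuation argument: fix x; take any y with xR^2y and any z with xR^3z. Set V(φ) to the set of worlds R-reachable from y in exactly 2 steps. Then □^2φ holds at y, so the antecedent holds at x; validity forces ◇^0φ at z, giving a w with zR^0w and yR^2w.
First-order correspondent: forall x forall y forall z ((x R^2 y & x R^3 z) -> exists w (y R^2 w & z = w)).

forall x forall y forall z ((x R^2 y & x R^3 z) -> exists w (y R^2 w & z = w))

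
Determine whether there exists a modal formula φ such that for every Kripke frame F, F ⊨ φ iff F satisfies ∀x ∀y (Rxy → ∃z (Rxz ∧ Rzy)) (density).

Definable; □□p → □p defines it

The condition is density. A defining modal formula is □□p → □p.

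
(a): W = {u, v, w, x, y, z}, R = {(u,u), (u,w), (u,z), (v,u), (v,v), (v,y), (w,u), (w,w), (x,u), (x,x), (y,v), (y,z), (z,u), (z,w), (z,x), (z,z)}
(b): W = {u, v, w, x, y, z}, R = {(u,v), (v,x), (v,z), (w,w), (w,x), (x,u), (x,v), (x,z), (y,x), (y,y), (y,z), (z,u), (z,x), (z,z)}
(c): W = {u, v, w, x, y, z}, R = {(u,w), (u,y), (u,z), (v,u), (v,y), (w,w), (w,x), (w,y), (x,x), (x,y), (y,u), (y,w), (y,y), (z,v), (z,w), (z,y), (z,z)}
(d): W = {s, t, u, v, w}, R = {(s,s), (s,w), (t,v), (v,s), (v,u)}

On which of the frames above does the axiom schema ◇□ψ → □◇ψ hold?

The schema corresponds to convergence: ∀x ∀y ∀z (Rxy ∧ Rxz → ∃w (Ryw ∧ Rzw)).
(a): condition met.
(b): fails — Rww and Rwx but w and x have no common successor.
(c): condition met.
(d): fails — Rsw and Rsw but w and w have no common successor.
Valid on: (a), (c).

(a), (c)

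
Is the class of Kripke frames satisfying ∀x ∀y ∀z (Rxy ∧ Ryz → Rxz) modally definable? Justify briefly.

Yes: it is transitivity, defined by the 4 schema □r → □□r.

Definable; □r → □□r defines it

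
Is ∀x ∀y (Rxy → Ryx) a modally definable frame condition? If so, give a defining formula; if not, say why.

This is a Sahlqvist condition; the B axiom q → □◇q defines it.
Suppose q→□◇q is valid. Take Rxy and set V(q)={x}. Then q at x, so □◇q at x, so ◇q at y, so some z with Ryz has q; z=x, i.e. Ryx.

Definable; q → □◇q defines it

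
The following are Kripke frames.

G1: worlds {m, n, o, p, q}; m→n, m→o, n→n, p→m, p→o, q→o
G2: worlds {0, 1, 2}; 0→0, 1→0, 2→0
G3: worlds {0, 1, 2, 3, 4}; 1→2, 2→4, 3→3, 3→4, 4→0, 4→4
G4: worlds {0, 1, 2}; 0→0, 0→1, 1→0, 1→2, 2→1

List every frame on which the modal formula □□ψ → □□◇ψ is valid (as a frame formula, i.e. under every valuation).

Frame correspondent (Sahlqvist): ∀x ∀z (xR²z → ∃w (xR²w ∧ zRw)) — i.e. a generalized confluence (Geach) condition.
G1: fails — pR²o but no w with pR²w and oRw.
G2: condition met.
G3: fails — 2R²0 but no w with 2R²w and 0Rw.
G4: fails — 2R²2 but no w with 2R²w and 2Rw.
Valid on: G2.

G2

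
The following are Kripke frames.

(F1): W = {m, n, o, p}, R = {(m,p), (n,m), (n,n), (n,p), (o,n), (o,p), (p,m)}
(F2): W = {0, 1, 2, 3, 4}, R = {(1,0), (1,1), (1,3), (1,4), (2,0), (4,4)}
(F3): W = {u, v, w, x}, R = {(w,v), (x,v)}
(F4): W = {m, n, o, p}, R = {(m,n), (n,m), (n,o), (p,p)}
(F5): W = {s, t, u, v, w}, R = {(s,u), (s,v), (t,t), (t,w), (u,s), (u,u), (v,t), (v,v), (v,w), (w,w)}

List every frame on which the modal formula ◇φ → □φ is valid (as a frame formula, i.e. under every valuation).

The schema corresponds to partial functionality: ∀x ∀y ∀z (Rxy ∧ Rxz → y = z).
(F1): fails — n sees both m and n.
(F2): fails — 1 sees both 0 and 1.
(F3): holds.
(F4): fails — n sees both m and o.
(F5): fails — s sees both u and v.

(F3)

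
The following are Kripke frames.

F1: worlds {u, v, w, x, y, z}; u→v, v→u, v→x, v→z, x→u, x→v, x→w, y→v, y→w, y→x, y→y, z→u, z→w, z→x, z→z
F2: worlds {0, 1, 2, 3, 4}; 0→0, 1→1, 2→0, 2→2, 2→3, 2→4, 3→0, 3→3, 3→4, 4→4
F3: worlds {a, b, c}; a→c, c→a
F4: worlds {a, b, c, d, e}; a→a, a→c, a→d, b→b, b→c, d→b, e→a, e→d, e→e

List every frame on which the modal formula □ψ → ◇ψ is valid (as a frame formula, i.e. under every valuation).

F2

This is the axiom for seriality; its first-order frame correspondent is ∀x ∃y Rxy.
F1: fails — world w has no successor.
F2: condition met.
F3: fails — world b has no successor.
F4: fails — world c has no successor.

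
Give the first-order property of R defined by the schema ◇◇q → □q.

This is a Sahlqvist (Geach-type) schema ◇^2□^0q → □^1◇^0q.
First-order correspondent: ∀x ∀y ∀z ((xR²y ∧ xRz) → ∃w (y = w ∧ z = w)).

∀x ∀y ∀z ((xR²y ∧ xRz) → ∃w (y = w ∧ z = w))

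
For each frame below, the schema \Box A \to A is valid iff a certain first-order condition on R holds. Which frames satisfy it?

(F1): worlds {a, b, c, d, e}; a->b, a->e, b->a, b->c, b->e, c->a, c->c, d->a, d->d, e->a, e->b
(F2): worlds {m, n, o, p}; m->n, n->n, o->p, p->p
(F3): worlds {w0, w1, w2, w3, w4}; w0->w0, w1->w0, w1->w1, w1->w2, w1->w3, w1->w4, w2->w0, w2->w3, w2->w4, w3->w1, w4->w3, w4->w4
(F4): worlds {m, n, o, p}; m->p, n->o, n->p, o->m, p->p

This is the axiom for reflexivity; its first-order frame correspondent is \forall x Rxx.
(F1): fails — world a does not see itself.
(F2): fails — world m does not see itself.
(F3): fails — world w2 does not see itself.
(F4): fails — world m does not see itself.
Valid on no frame.

none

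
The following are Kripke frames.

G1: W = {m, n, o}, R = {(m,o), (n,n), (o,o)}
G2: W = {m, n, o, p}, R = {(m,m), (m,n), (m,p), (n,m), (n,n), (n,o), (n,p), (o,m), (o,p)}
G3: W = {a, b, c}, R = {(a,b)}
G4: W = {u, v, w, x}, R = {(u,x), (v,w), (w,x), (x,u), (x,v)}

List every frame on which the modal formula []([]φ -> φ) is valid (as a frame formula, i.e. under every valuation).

The schema corresponds to shift-reflexivity: forall x forall y (Rxy -> Ryy).
G1: ✓.
G2: fails — Rop but not Rpp.
G3: fails — Rab but not Rbb.
G4: fails — Rwx but not Rxx.

G1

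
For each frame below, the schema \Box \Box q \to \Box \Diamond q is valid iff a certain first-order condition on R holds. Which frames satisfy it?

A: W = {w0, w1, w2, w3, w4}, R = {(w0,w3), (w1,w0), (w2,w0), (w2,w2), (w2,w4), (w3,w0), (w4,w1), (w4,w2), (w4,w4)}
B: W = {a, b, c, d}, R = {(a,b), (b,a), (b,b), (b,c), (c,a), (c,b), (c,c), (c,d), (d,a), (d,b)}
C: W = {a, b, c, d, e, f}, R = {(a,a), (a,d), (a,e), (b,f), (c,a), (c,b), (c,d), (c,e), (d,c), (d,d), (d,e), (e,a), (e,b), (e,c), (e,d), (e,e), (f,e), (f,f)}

A, B, C

This is the axiom for a generalized confluence (Geach) condition; its first-order frame correspondent is \forall x \forall z (xRz \to \exists w (x R^2 w \wedge zRw)).
A: condition met.
B: condition met.
C: condition met.
Valid on: A, B, C.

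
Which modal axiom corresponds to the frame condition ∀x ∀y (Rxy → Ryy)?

A defining formula is □(□p → p) (the T□ axiom).
Suppose □(□p→p) is valid. Take Rxy and set V(p)={w : Ryw}. Then at y, □p holds; since □(□p→p) at x, □p→p at y, so p at y, i.e. Ryy.

□(□p → p)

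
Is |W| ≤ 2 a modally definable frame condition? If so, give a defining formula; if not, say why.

Not definable by any modal formula

Any modally definable frame class is closed under disjoint unions.
Any modal formula valid on each of 3 disjoint one-world frames is valid on their disjoint union (validity is preserved under disjoint unions). Each one-world frame has |W|=1≤2, but the union has |W|=3.
So the class is not modally definable.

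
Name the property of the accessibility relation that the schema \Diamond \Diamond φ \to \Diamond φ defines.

Transitivity

This is a form of the 4 axiom.
It corresponds to transitivity: \forall x \forall y \forall z (Rxy \wedge Ryz \to Rxz).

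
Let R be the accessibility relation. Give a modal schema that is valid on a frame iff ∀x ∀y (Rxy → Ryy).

□(□q → q)

This is shift-reflexivity; the standard corresponding axiom is T□: □(□q → q).
Suppose □(□q→q) is valid. Take Rxy and set V(q)={w : Ryw}. Then at y, □q holds; since □(□q→q) at x, □q→q at y, so q at y, i.e. Ryy.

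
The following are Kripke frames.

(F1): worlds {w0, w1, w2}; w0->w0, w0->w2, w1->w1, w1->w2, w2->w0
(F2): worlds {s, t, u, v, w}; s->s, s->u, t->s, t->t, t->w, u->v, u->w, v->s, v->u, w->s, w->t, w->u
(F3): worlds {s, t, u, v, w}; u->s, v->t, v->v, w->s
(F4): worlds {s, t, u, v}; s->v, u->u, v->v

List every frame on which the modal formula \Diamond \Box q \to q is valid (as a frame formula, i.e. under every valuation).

Frame correspondent (Sahlqvist): \forall x \forall y (Rxy \to Ryx) — i.e. symmetry.
(F1): fails — Rw1w2 but not Rw2w1.
(F2): fails — Rts but not Rst.
(F3): fails — Rus but not Rsu.
(F4): fails — Rsv but not Rvs.
Valid on no frame.

none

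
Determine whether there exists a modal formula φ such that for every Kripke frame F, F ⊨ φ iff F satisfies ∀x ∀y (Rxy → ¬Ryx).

No

Any modally definable frame class is closed under surjective bounded morphisms.
The 5-cycle (worlds a,b,c,d,e with a→b→c→d→e→a) is asymmetric. Mapping every world to a single reflexive point • is a surjective bounded morphism, and the reflexive point is not asymmetric (R•• but asymmetry requires ¬R••).
Hence asymmetry is not modally definable.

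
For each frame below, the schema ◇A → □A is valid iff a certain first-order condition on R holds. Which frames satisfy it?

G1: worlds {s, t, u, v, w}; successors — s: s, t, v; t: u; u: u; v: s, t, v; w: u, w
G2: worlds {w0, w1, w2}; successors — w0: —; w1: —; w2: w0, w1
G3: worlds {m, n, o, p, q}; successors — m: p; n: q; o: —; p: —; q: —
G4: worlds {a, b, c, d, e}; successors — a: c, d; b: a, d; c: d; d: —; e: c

G3

The schema corresponds to partial functionality: ∀x ∀y ∀z (Rxy ∧ Rxz → y = z).
G1: fails — s sees both s and t.
G2: fails — w2 sees both w0 and w1.
G3: holds.
G4: fails — a sees both c and d.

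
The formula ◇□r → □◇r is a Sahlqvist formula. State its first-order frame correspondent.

This is the .2 axiom.
Its frame correspondent is convergence — ∀x ∀y ∀z (Rxy ∧ Rxz → ∃w (Ryw ∧ Rzw)).

Convergence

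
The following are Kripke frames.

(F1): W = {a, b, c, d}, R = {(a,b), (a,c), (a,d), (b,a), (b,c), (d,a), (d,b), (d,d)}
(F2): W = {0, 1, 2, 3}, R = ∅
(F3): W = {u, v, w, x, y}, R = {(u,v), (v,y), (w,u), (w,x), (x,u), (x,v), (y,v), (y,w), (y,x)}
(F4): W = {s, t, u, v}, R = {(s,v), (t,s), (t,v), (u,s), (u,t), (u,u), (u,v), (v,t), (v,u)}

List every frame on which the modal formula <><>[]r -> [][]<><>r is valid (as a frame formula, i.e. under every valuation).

(F2)

This is the axiom for a generalized confluence (Geach) condition; its first-order frame correspondent is forall x forall y forall z ((x R^2 y & x R^2 z) -> exists w (yRw & z R^2 w)).
(F1): fails — aR²a, aR²c but no w with aRw and cR²w.
(F2): satisfies the condition.
(F3): fails — vR²v, vR²v but no t with vRt and vR²t.
(F4): fails — uR²s, uR²s but no w with sRw and sR²w.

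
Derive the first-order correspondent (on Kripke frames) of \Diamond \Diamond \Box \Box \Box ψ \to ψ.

\forall x \forall y (x R^2 y \to \exists w (y R^3 w \wedge x = w))

This is a Sahlqvist (Geach-type) schema ◇^2□^3ψ → □^0◇^0ψ.
Minimal-valuation argument: fix x; take any y with xR^2y and any z with xR^0z. Set V(ψ) to the set of worlds R-reachable from y in exactly 3 steps. Then □^3ψ holds at y, so the antecedent holds at x; validity forces ◇^0ψ at z, giving a w with zR^0w and yR^3w.
First-order correspondent: \forall x \forall y (x R^2 y \to \exists w (y R^3 w \wedge x = w)).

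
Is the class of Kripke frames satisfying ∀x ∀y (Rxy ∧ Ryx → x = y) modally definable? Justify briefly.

No — not modally definable

Modal frame validity is preserved under surjective bounded morphisms.
The 8-cycle (worlds a,b,c,d,e,f,g,h with a→b→c→d→e→f→g→h→a) is antisymmetric. Sending even-indexed worlds to • and odd-indexed worlds to ∘ is a surjective bounded morphism onto the two-world frame with •↔∘, which is not antisymmetric.
So no modal formula (or set of formulas) defines exactly the antisymmetric frames.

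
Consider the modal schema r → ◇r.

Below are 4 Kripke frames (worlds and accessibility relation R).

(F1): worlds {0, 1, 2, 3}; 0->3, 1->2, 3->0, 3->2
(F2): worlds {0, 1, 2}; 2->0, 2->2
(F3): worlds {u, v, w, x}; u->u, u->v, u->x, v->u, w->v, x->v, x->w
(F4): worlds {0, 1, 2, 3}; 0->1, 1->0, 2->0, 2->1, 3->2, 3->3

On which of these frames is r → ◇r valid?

The schema corresponds to reflexivity: ∀x Rxx.
(F1): fails — world 0 does not see itself.
(F2): fails — world 0 does not see itself.
(F3): fails — world v does not see itself.
(F4): fails — world 0 does not see itself.
Valid on no frame.

none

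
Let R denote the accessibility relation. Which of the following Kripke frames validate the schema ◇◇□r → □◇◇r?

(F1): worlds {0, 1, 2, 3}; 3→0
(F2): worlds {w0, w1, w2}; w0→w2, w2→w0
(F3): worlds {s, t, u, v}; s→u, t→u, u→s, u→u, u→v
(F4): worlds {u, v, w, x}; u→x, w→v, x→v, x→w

(F1), (F2)

This is the axiom for a generalized confluence (Geach) condition; its first-order frame correspondent is ∀x ∀y ∀z ((xR²y ∧ xRz) → ∃w (yRw ∧ zR²w)).
(F1): holds.
(F2): holds.
(F3): fails — sR²v, sRu but no w with vRw and uR²w.
(F4): fails — uR²v, uRx but no t with vRt and xR²t.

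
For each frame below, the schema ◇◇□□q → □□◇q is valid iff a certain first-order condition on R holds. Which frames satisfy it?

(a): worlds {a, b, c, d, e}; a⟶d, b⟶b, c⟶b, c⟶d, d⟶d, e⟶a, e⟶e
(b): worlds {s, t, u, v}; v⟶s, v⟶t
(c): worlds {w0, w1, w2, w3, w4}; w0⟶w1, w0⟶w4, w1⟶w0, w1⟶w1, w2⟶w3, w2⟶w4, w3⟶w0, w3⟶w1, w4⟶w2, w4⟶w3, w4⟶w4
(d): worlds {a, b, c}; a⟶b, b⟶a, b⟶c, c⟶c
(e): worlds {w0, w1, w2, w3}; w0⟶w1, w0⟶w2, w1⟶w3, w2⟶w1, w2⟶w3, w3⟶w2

Frame correspondent (Sahlqvist): ∀x ∀y ∀z ((xR²y ∧ xR²z) → ∃w (yR²w ∧ zRw)) — i.e. a generalized confluence (Geach) condition.
(a): fails — cR²b, cR²d but no w with bR²w and dRw.
(b): holds.
(c): holds.
(d): fails — aR²a, aR²a but no w with aR²w and aRw.
(e): fails — w0R²w1, w0R²w1 but no w with w1R²w and w1Rw.

(b), (c)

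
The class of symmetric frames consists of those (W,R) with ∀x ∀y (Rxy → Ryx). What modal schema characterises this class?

The condition is symmetry. The B schema ψ → □◇ψ defines it.
Suppose ψ→□◇ψ is valid. Take Rxy and set V(ψ)={x}. Then ψ at x, so □◇ψ at x, so ◇ψ at y, so some z with Ryz has ψ; z=x, i.e. Ryx.

ψ → □◇ψ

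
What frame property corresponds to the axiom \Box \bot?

This is the Ver axiom.
It corresponds to emptiness of R: \forall x \forall y \neg Rxy.

emptiness of R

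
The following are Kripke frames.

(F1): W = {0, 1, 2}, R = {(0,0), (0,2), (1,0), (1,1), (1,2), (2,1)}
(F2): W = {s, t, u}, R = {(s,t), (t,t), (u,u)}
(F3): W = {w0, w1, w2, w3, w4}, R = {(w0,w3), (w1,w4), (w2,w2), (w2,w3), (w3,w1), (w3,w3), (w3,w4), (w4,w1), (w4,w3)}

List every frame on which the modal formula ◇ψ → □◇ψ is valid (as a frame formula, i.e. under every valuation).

(F2)

The schema corresponds to the Euclidean property: ∀x ∀y ∀z (Rxy ∧ Rxz → Ryz).
(F1): fails — R02 and R00 but not R20.
(F2): satisfies the condition.
(F3): fails — Rw1w4 and Rw1w4 but not Rw4w4.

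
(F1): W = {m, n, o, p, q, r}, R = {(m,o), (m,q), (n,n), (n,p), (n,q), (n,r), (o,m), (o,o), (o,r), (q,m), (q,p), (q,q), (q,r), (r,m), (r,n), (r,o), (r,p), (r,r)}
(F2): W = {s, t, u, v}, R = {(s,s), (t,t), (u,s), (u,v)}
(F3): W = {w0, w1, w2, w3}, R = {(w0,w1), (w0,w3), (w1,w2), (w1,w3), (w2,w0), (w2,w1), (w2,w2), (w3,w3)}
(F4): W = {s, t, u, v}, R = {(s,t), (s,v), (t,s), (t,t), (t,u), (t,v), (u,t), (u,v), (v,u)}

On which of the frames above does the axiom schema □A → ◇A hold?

This is the axiom for seriality; its first-order frame correspondent is ∀x ∃y Rxy.
(F1): fails — world p has no successor.
(F2): fails — world v has no successor.
(F3): ✓.
(F4): ✓.

(F3), (F4)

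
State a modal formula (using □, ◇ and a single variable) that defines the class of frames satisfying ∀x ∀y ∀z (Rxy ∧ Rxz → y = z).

This is partial functionality; the standard corresponding axiom is CD: ◇ψ → □ψ.
Suppose ◇ψ→□ψ is valid. Take Rxy, Rxz and set V(ψ)={y}. Then ◇ψ at x, so □ψ at x, so ψ at z, i.e. z=y.

◇ψ → □ψ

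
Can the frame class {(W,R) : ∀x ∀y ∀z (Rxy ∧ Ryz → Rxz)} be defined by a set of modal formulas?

Yes: it is transitivity, defined by the 4 schema □r → □□r.
Suppose □r→□□r is valid. Take Rxy, Ryz and set V(r)={w : Rxw}. Then □r at x, so □□r at x, so □r at y, so r at z, i.e. Rxz.

Yes — defined by □r → □□r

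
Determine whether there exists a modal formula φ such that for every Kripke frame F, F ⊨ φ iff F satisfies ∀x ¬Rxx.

No

Any modally definable frame class is closed under surjective bounded morphisms.
The 2-cycle (worlds 0,1 with 0→1→0) is irreflexive, and the map sending every world to a single reflexive point • is a surjective bounded morphism (forth: every edge maps to (•,•); back: every world has a successor). So any modal formula valid on the 2-cycle is also valid on the reflexive point, which is not irreflexive.
So no modal formula (or set of formulas) defines exactly the irreflexive frames.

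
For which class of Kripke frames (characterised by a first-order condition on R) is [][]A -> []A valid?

Suppose □□A→□A is valid. Take Rxy and set V(A)={w : xR²w}. Then □□A at x, so □A at x, so A at y, i.e. ∃z(Rxz∧Rzy).
Conversely, on a frame with density the schema holds at every world under every valuation.
So the correspondent is density.

density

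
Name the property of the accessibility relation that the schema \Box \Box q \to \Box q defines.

This schema is the C4 axiom.
Its frame correspondent is density — \forall x \forall y (Rxy \to \exists z (Rxz \wedge Rzy)).

Density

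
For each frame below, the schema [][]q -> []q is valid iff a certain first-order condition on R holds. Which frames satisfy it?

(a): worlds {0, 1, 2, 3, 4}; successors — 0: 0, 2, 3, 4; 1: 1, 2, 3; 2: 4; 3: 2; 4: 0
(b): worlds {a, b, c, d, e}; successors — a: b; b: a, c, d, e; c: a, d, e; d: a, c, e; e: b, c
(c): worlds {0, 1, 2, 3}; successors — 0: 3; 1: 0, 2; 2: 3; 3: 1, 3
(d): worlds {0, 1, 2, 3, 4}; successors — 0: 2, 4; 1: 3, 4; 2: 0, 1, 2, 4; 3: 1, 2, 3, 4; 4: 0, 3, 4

This is the axiom for density; its first-order frame correspondent is forall x forall y (Rxy -> exists z (Rxz & Rzy)).
(a): fails — R32 but no z with R3z and Rz2.
(b): fails — Rcd but no z with Rcz and Rzd.
(c): fails — R10 but no z with R1z and Rz0.
(d): condition met.
Valid on: (d).

(d)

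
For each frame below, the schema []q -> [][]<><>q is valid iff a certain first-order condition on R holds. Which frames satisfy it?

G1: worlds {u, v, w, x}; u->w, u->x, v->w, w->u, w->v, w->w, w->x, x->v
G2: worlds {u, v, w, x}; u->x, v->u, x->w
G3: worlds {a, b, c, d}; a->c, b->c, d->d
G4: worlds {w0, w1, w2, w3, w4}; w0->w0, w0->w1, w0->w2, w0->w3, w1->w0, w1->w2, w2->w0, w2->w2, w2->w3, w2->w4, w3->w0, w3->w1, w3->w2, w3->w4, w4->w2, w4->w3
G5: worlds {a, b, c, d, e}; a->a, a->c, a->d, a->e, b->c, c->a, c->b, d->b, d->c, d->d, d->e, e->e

The schema corresponds to a generalized confluence (Geach) condition: forall x forall z (x R^2 z -> exists w (xRw & z R^2 w)).
G1: holds.
G2: fails — uR²w but no t with uRt and wR²t.
G3: holds.
G4: holds.
G5: fails — bR²b but no w with bRw and bR²w.
Valid on: G1, G3, G4.

G1, G3, G4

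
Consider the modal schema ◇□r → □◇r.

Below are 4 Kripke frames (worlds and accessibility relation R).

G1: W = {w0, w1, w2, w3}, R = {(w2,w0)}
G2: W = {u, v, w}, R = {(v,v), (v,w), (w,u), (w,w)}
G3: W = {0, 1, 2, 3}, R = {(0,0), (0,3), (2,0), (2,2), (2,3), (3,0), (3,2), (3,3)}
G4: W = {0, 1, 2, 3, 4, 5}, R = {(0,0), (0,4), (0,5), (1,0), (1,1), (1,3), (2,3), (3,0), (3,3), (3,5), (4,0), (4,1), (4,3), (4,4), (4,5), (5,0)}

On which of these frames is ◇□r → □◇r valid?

This is the axiom for convergence; its first-order frame correspondent is ∀x ∀y ∀z (Rxy ∧ Rxz → ∃w (Ryw ∧ Rzw)).
G1: fails — Rw2w0 and Rw2w0 but w0 and w0 have no common successor.
G2: fails — Rww and Rwu but w and u have no common successor.
G3: holds.
G4: holds.

G3, G4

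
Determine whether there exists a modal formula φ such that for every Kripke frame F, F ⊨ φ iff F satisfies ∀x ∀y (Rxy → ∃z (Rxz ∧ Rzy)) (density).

Yes: it is density, defined by the C4 schema □□q → □q.
Suppose □□q→□q is valid. Take Rxy and set V(q)={w : xR²w}. Then □□q at x, so □q at x, so q at y, i.e. ∃z(Rxz∧Rzy).

Yes — defined by □□q → □q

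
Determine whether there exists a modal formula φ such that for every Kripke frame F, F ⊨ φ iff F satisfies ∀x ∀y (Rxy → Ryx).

The condition is symmetry. A defining modal formula is r → □◇r.
Suppose r→□◇r is valid. Take Rxy and set V(r)={x}. Then r at x, so □◇r at x, so ◇r at y, so some z with Ryz has r; z=x, i.e. Ryx.

Yes, by r → □◇r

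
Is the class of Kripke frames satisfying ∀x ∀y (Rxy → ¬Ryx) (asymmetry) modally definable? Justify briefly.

If a class were modally definable it would be closed under surjective bounded morphisms (Goldblatt–Thomason).
The 3-cycle (worlds 0,1,2 with 0→1→2→0) is asymmetric. Mapping every world to a single reflexive point • is a surjective bounded morphism, and the reflexive point is not asymmetric (R•• but asymmetry requires ¬R••).
So no modal formula (or set of formulas) defines exactly the asymmetric frames.

Not modally definable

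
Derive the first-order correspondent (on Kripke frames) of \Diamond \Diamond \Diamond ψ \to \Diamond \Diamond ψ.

This is a Sahlqvist (Geach-type) schema ◇^3□^0ψ → □^0◇^2ψ.
Minimal-valuation argument: fix x; take any y with xR^3y and any z with xR^0z. Set V(ψ) to the set of worlds R-reachable from y in exactly 0 steps. Then □^0ψ holds at y, so the antecedent holds at x; validity forces ◇^2ψ at z, giving a w with zR^2w and yR^0w.
First-order correspondent: \forall x \forall y (x R^3 y \to \exists w (y = w \wedge x R^2 w)).

\forall x \forall y (x R^3 y \to \exists w (y = w \wedge x R^2 w))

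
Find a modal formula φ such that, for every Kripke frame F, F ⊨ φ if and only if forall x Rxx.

□s → s

A defining formula is □s → s (the T axiom).
Suppose □s→s is valid. At any x set V(s)={w : Rxw}. Then □s holds at x, so s holds at x, i.e. Rxx.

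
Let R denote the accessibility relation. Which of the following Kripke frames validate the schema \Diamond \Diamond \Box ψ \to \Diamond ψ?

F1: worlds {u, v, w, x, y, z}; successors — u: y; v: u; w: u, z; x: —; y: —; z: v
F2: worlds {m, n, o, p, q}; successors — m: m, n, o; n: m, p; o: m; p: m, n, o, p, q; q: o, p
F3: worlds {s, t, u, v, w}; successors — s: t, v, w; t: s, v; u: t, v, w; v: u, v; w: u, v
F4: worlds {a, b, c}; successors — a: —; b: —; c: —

This is the axiom for a generalized confluence (Geach) condition; its first-order frame correspondent is \forall x \forall y (x R^2 y \to \exists w (yRw \wedge xRw)).
F1: fails — vR²y but no t with yRt and vRt.
F2: fails — qR²o but no w with oRw and qRw.
F3: condition met.
F4: condition met.

F3, F4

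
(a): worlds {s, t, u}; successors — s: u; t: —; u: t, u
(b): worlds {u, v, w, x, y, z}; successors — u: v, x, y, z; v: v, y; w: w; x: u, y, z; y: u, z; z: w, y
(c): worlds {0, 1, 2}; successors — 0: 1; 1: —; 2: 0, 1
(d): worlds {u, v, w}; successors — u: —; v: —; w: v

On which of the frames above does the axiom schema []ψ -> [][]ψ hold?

(c), (d)

The schema corresponds to transitivity: forall x forall y forall z (Rxy & Ryz -> Rxz).
(a): fails — Rsu and Rut but not Rst.
(b): fails — Ruz and Rzw but not Ruw.
(c): satisfies the condition.
(d): satisfies the condition.
Valid on: (c), (d).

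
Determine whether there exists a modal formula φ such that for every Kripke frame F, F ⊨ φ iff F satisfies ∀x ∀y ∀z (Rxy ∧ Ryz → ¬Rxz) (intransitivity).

Not modally definable

If a class were modally definable it would be closed under surjective bounded morphisms (Goldblatt–Thomason).
The 3-cycle (worlds a,b,c with a→b→c→a) is intransitive. Mapping every world to a single reflexive point • is a surjective bounded morphism; the reflexive point is not intransitive (R••∧R•• but R••).
So the class is not modally definable.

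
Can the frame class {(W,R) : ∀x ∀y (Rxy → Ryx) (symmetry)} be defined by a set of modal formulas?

Definable; p → □◇p defines it

This is a Sahlqvist condition; the B axiom p → □◇p defines it.
Suppose p→□◇p is valid. Take Rxy and set V(p)={x}. Then p at x, so □◇p at x, so ◇p at y, so some z with Ryz has p; z=x, i.e. Ryx.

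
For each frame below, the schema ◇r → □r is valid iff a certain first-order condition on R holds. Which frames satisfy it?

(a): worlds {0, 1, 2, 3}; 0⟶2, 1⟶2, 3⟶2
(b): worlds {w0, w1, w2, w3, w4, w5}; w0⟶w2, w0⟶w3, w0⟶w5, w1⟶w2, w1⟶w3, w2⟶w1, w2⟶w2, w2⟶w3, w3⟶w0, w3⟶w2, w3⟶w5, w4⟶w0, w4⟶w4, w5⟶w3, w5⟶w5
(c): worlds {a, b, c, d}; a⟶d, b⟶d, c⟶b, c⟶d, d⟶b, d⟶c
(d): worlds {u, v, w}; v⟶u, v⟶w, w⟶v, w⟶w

(a)

The schema corresponds to partial functionality: ∀x ∀y ∀z (Rxy ∧ Rxz → y = z).
(a): satisfies the condition.
(b): fails — w0 sees both w2 and w3.
(c): fails — c sees both b and d.
(d): fails — v sees both u and w.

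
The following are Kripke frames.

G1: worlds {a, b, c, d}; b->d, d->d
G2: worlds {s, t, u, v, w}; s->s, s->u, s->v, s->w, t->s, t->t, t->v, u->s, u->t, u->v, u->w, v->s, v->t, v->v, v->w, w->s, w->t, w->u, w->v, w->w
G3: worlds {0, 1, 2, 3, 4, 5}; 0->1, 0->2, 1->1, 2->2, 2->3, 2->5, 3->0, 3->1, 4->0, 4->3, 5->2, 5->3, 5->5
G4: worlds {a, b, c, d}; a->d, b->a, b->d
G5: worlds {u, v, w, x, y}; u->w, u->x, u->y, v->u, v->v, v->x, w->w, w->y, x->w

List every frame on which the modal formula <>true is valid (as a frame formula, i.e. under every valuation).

This is the axiom for seriality; its first-order frame correspondent is forall x exists y Rxy.
G1: fails — world a has no successor.
G2: holds.
G3: holds.
G4: fails — world c has no successor.
G5: fails — world y has no successor.

G2, G3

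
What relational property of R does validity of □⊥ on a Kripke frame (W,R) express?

Emptiness of R

□⊥ is valid iff no world has any successor (otherwise □⊥ fails at any world with one).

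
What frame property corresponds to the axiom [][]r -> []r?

density: forall x forall y (Rxy -> exists z (Rxz & Rzy))

Suppose □□r→□r is valid. Take Rxy and set V(r)={w : xR²w}. Then □□r at x, so □r at x, so r at y, i.e. ∃z(Rxz∧Rzy).
Conversely, any frame satisfying forall x forall y (Rxy -> exists z (Rxz & Rzy)) validates the schema.
So the correspondent is density.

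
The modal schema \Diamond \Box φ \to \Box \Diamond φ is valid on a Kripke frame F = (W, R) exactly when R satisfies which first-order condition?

Suppose ◇□φ→□◇φ is valid. Take Rxy, Rxz and set V(φ)={w : Ryw}. Then □φ at y so ◇□φ at x, so □◇φ at x, so ◇φ at z, giving w with Rzw and Ryw.
Conversely, on a frame with convergence the schema holds at every world under every valuation.
So the correspondent is convergence.

convergence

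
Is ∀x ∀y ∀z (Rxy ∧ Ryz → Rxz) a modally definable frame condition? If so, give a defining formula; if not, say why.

Definable; □p → □□p defines it

Yes: it is transitivity, defined by the 4 schema □p → □□p.
Suppose □p→□□p is valid. Take Rxy, Ryz and set V(p)={w : Rxw}. Then □p at x, so □□p at x, so □p at y, so p at z, i.e. Rxz.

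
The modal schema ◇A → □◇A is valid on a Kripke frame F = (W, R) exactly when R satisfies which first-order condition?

Suppose ◇A→□◇A is valid. Take Rxy, Rxz and set V(A)={y}. Then ◇A at x, so □◇A at x, so ◇A at z, so some w with Rzw has A; w=y, i.e. Rzy. By symmetry of the argument, Ryz.

The Euclidean property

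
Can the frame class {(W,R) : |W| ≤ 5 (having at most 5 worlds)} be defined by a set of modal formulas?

Modal frame validity is preserved under disjoint unions.
Any modal formula valid on each of 6 disjoint one-world frames is valid on their disjoint union (validity is preserved under disjoint unions). Each one-world frame has |W|=1≤5, but the union has |W|=6.
So the class is not modally definable.

Not definable by any modal formula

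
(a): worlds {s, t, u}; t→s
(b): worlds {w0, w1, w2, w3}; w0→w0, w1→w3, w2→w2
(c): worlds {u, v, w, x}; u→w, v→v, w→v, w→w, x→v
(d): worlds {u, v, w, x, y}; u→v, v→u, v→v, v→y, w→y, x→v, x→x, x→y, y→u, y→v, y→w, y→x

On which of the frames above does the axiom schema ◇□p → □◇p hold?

The schema corresponds to convergence: ∀x ∀y ∀z (Rxy ∧ Rxz → ∃w (Ryw ∧ Rzw)).
(a): fails — Rts and Rts but s and s have no common successor.
(b): fails — Rw1w3 and Rw1w3 but w3 and w3 have no common successor.
(c): satisfies the condition.
(d): fails — Ryw and Ryu but w and u have no common successor.
Valid on: (c).

(c)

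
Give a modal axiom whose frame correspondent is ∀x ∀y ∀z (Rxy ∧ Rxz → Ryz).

◇q → □◇q

This is the Euclidean property; the standard corresponding axiom is 5: ◇q → □◇q.
Suppose ◇q→□◇q is valid. Take Rxy, Rxz and set V(q)={y}. Then ◇q at x, so □◇q at x, so ◇q at z, so some w with Rzw has q; w=y, i.e. Rzy. By symmetry of the argument, Ryz.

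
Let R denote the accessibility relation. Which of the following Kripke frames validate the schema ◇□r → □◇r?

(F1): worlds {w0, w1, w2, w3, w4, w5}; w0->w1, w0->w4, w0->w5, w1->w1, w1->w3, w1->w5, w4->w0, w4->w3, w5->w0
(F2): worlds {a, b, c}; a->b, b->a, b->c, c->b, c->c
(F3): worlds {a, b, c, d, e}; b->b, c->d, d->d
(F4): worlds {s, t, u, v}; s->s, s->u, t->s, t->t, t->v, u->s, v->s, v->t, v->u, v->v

(F2), (F3), (F4)

This is the axiom for convergence; its first-order frame correspondent is ∀x ∀y ∀z (Rxy ∧ Rxz → ∃w (Ryw ∧ Rzw)).
(F1): fails — Rw0w5 and Rw0w1 but w5 and w1 have no common successor.
(F2): condition met.
(F3): condition met.
(F4): condition met.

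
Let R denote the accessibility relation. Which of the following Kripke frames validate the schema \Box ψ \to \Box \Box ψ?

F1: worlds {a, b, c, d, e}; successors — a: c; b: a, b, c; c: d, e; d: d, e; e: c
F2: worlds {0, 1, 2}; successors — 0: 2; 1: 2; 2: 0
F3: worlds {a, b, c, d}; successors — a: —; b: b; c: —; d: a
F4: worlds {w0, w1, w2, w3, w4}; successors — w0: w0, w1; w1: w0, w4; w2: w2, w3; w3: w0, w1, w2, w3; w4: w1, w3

F3

Frame correspondent (Sahlqvist): \forall x \forall y \forall z (Rxy \wedge Ryz \to Rxz) — i.e. transitivity.
F1: fails — Rbc and Rcd but not Rbd.
F2: fails — R12 and R20 but not R10.
F3: ✓.
F4: fails — Rw1w0 and Rw0w1 but not Rw1w1.
Valid on: F3.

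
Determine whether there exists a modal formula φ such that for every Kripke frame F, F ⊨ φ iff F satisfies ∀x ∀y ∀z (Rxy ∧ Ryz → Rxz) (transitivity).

Definable; □r → □□r defines it

Yes: it is transitivity, defined by the 4 schema □r → □□r.
Suppose □r→□□r is valid. Take Rxy, Ryz and set V(r)={w : Rxw}. Then □r at x, so □□r at x, so □r at y, so r at z, i.e. Rxz.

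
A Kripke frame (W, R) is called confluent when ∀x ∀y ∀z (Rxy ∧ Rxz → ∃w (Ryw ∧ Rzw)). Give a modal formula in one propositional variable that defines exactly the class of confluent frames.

◇□r → □◇r

The condition is convergence. The .2 schema ◇□r → □◇r defines it.
Suppose ◇□r→□◇r is valid. Take Rxy, Rxz and set V(r)={w : Ryw}. Then □r at y so ◇□r at x, so □◇r at x, so ◇r at z, giving w with Rzw and Ryw.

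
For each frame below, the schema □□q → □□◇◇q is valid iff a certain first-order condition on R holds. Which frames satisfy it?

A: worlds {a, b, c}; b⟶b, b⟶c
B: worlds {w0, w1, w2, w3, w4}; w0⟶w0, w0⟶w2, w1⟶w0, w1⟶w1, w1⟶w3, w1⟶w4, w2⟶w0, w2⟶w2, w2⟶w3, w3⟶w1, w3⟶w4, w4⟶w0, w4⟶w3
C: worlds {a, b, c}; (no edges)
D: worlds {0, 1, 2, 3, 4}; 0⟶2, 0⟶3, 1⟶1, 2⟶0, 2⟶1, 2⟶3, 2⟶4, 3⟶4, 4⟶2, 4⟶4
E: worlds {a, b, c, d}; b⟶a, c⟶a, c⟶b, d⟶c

The schema corresponds to a generalized confluence (Geach) condition: ∀x ∀z (xR²z → ∃w (xR²w ∧ zR²w)).
A: fails — bR²c but no w with bR²w and cR²w.
B: satisfies the condition.
C: satisfies the condition.
D: satisfies the condition.
E: fails — cR²a but no w with cR²w and aR²w.
Valid on: B, C, D.

B, C, D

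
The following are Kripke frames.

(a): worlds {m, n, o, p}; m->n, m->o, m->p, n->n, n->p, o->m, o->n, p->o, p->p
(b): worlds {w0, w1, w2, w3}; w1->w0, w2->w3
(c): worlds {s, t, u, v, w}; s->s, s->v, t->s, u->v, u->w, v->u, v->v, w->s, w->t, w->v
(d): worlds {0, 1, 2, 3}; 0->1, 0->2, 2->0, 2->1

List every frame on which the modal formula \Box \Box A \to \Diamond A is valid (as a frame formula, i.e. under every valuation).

Frame correspondent (Sahlqvist): \forall x \exists w (x R^2 w \wedge xRw) — i.e. a generalized confluence (Geach) condition.
(a): satisfies the condition.
(b): fails — at w0 but no w with w0R²w and w0Rw.
(c): satisfies the condition.
(d): fails — at 1 but no w with 1R²w and 1Rw.

(a), (c)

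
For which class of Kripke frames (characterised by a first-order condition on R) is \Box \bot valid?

□⊥ is valid iff no world has any successor (otherwise □⊥ fails at any world with one).
Conversely, on a frame with emptiness of R the schema holds at every world under every valuation.
Frame condition: \forall x \forall y \neg Rxy.

emptiness of R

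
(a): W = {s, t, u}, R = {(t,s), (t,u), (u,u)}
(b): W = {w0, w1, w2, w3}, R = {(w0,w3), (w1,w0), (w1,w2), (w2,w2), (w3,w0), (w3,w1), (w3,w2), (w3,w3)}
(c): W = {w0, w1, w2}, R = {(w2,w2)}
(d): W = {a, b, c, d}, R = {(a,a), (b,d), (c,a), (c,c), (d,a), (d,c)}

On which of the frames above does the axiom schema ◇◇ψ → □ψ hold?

The schema corresponds to a generalized confluence (Geach) condition: ∀x ∀y ∀z ((xR²y ∧ xRz) → ∃w (y = w ∧ z = w)).
(a): fails — tR²u, tRs but u ≠ s.
(b): fails — w0R²w0, w0Rw3 but w0 ≠ w3.
(c): satisfies the condition.
(d): fails — bR²a, bRd but a ≠ d.

(c)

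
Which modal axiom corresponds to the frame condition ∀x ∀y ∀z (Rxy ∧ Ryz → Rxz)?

□p → □□p

A defining formula is □p → □□p (the 4 axiom).
Suppose □p→□□p is valid. Take Rxy, Ryz and set V(p)={w : Rxw}. Then □p at x, so □□p at x, so □p at y, so p at z, i.e. Rxz.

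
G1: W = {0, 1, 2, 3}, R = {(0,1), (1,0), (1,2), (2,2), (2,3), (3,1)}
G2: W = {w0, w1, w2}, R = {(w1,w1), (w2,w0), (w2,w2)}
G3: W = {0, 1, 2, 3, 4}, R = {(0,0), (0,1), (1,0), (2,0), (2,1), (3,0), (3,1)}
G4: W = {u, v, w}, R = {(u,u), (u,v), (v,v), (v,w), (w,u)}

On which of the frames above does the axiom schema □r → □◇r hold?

G3

This is the axiom for a generalized confluence (Geach) condition; its first-order frame correspondent is ∀x ∀z (xRz → ∃w (xRw ∧ zRw)).
G1: fails — 0R1 but no w with 0Rw and 1Rw.
G2: fails — w2Rw0 but no w with w2Rw and w0Rw.
G3: ✓.
G4: fails — vRw but no t with vRt and wRt.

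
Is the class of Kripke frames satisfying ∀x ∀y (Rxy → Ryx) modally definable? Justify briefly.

The condition is symmetry. A defining modal formula is r → □◇r.

Yes — defined by r → □◇r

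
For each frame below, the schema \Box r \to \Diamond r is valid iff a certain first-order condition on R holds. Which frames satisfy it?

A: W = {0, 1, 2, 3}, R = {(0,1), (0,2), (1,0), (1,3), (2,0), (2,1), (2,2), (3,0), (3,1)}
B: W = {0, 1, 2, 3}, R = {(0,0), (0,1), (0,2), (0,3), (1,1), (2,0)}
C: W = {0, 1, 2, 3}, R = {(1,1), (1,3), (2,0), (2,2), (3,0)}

The schema corresponds to seriality: \forall x \exists y Rxy.
A: ✓.
B: fails — world 3 has no successor.
C: fails — world 0 has no successor.

A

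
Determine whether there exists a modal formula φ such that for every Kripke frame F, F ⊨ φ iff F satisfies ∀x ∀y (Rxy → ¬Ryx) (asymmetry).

Not modally definable

Any modally definable frame class is closed under surjective bounded morphisms.
The 3-cycle (worlds s,t,u with s→t→u→s) is asymmetric. Mapping every world to a single reflexive point • is a surjective bounded morphism, and the reflexive point is not asymmetric (R•• but asymmetry requires ¬R••).
So the class is not modally definable.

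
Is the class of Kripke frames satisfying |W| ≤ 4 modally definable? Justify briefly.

Not modally definable

Modal frame validity is preserved under disjoint unions.
Any modal formula valid on each of 5 disjoint one-world frames is valid on their disjoint union (validity is preserved under disjoint unions). Each one-world frame has |W|=1≤4, but the union has |W|=5.
Hence having at most 4 worlds is not modally definable.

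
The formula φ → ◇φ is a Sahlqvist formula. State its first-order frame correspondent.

Equivalently (dual form): □φ → φ.
Suppose □φ→φ is valid. At any x set V(φ)={w : Rxw}. Then □φ holds at x, so φ holds at x, i.e. Rxx.

reflexivity: ∀x Rxx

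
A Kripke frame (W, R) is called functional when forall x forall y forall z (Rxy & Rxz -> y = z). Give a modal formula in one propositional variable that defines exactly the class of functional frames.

The condition is partial functionality. The CD schema ◇p → □p defines it.

◇p → □p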